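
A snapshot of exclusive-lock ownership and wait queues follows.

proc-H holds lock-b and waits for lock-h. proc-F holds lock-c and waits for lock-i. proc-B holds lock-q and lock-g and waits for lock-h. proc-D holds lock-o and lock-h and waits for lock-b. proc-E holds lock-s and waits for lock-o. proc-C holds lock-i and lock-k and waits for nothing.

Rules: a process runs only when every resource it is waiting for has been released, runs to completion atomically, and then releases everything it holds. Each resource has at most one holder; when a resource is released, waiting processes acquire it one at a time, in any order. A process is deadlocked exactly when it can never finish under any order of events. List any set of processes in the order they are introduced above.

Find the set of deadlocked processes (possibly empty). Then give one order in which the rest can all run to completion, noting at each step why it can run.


Deadlocked set: proc-H, proc-B, proc-D and proc-E.
Key observation: the cycle proc-H -> proc-D -> proc-H can never break — each member waits on the next; proc-B and proc-E wait into the deadlock from upstream.
The rest can finish in the order proc-C, proc-F.
Walking it through:
  proc-C: no waits; runs immediately, freeing lock-i and lock-k
  proc-F: everything it awaited (lock-i) is free; runs, freeing lock-c


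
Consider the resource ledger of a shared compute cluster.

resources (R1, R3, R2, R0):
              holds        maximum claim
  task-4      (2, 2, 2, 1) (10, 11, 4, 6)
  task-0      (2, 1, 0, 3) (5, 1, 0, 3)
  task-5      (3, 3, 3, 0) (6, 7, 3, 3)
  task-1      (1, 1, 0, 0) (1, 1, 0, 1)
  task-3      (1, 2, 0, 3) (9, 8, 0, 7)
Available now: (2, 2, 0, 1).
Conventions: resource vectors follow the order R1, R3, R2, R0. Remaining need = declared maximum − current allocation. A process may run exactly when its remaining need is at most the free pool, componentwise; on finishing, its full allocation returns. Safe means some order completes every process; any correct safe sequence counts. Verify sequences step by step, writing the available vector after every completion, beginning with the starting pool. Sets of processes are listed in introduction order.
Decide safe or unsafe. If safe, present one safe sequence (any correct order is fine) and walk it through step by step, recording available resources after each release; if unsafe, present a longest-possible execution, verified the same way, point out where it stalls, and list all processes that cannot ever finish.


SAFE. One safe sequence: task-1, task-0, task-5, task-3, task-4.
Key observation: task-1 marks the first exact bind of the order: its need (0, 0, 0, 1) fits the free (2, 2, 0, 1) with zero slack on a requested resource.
Walking it through:
  pool = (2, 2, 0, 1)
  task-1: need (0, 0, 0, 1) fits (2, 2, 0, 1); releases (1, 1, 0, 0), pool now (3, 3, 0, 1)
  task-0: need (3, 0, 0, 0) fits (3, 3, 0, 1); releases (2, 1, 0, 3), pool now (5, 4, 0, 4)
  task-5: need (3, 4, 0, 3) fits (5, 4, 0, 4); releases (3, 3, 3, 0), pool now (8, 7, 3, 4)
  task-3: need (8, 6, 0, 4) fits (8, 7, 3, 4); releases (1, 2, 0, 3), pool now (9, 9, 3, 7)
  task-4: need (8, 9, 2, 5) fits (9, 9, 3, 7); releases (2, 2, 2, 1), pool now (11, 11, 5, 8)


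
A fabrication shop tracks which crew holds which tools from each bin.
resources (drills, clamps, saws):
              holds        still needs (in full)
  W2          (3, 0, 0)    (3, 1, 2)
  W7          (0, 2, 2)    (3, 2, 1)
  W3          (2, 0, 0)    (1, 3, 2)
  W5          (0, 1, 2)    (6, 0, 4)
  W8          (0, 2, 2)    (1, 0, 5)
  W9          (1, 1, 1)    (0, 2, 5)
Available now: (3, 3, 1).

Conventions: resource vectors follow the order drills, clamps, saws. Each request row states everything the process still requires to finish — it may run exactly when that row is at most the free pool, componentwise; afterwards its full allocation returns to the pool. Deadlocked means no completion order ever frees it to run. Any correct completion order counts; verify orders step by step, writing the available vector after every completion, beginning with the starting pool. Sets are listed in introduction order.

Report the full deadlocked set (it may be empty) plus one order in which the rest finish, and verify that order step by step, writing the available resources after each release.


The deadlocked set is W5, W8 and W9.
Key observation: no order helps: past W7, W3, W2, the free pool tops out at (8, 5, 3), below what each blocked process needs in saws.
One completion order for the rest: W7, W3, W2. Walking it through:
  pool = (3, 3, 1)
  W7: need (3, 2, 1) fits (3, 3, 1); releases (0, 2, 2), pool now (3, 5, 3)
  W3: need (1, 3, 2) fits (3, 5, 3); releases (2, 0, 0), pool now (5, 5, 3)
  W2: need (3, 1, 2) fits (5, 5, 3); releases (3, 0, 0), pool now (8, 5, 3)
The stuck group stays short no matter what:
  W5 still needs (6, 0, 4) but only (8, 5, 3) is free — short on saws
  W8 still needs (1, 0, 5) but only (8, 5, 3) is free — short on saws
  W9 still needs (0, 2, 5) but only (8, 5, 3) is free — short on saws


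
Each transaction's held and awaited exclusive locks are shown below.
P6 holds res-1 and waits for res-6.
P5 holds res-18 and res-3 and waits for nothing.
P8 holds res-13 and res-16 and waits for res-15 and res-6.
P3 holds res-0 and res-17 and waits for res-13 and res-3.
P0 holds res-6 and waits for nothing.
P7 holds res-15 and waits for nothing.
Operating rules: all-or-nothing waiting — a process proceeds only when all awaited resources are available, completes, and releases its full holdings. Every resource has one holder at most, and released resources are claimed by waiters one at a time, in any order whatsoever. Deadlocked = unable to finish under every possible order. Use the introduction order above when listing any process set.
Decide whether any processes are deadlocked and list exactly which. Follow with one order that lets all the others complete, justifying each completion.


Nothing here is deadlocked.
Key observation: the wait relation is loop-free; peeling off processes with no waits unwinds the whole state.
A valid finishing order for the others: P5, P0, P6, P7, P8, P3.
Step-by-step check:
  run P5 (it waits on nothing); releases res-18 and res-3
  run P0 (it waits on nothing); releases res-6
  run P6 (all its waits — res-6 — are resolved); releases res-1
  run P7 (it waits on nothing); releases res-15
  run P8 (all its waits — res-15 and res-6 — are resolved); releases res-13 and res-16
  run P3 (all its waits — res-13 and res-3 — are resolved); releases res-0 and res-17


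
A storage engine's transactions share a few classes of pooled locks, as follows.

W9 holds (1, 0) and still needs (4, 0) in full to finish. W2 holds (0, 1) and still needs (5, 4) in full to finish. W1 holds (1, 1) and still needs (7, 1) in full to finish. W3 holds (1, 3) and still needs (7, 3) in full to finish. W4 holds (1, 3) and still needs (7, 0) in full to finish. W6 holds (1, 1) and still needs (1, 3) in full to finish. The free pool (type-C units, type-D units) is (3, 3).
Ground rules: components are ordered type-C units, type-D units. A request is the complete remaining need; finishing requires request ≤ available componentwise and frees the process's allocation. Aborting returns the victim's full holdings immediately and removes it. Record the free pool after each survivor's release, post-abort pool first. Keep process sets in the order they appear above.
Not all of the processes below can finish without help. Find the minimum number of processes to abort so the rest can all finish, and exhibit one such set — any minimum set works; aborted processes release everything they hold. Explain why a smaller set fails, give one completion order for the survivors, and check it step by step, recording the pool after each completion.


Minimum abort set: W3 and W4.
Key observation: the returned (2, 6) from W3 and W4 is what brings W1 — unrunnable before, under any order — into play at step 4.
Why nothing smaller works — every single abort fails: W9 alone leaves W1 blocked (short on type-C units); W2 alone leaves W1 blocked (short on type-C units); W1 alone leaves W3 blocked (short on type-C units); W3 alone leaves W1 blocked (short on type-C units); W4 alone leaves W1 blocked (short on type-C units); W6 alone leaves W1 blocked (short on type-C units).
The survivors complete as W2, W9, W6, W1. Walking it through (starting from the post-abort pool):
  pool = (5, 9)
  W2: need (5, 4) fits (5, 9); releases (0, 1), pool now (5, 10)
  W9: need (4, 0) fits (5, 10); releases (1, 0), pool now (6, 10)
  W6: need (1, 3) fits (6, 10); releases (1, 1), pool now (7, 11)
  W1: need (7, 1) fits (7, 11); releases (1, 1), pool now (8, 12)


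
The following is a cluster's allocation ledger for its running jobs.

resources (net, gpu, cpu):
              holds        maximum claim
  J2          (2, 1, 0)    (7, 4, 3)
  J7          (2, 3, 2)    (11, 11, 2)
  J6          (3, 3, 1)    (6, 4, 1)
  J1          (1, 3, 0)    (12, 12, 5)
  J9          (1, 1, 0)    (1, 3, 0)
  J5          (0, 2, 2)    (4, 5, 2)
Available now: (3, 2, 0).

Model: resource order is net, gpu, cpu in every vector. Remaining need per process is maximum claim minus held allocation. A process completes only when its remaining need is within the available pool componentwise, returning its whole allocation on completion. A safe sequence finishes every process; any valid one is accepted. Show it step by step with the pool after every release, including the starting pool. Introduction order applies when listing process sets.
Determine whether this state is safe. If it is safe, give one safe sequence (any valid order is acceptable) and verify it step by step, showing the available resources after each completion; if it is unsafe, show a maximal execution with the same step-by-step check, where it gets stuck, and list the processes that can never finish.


SAFE, for example via the order J9, J6, J5, J2, J7, J1.
Key observation: the order's first zero-slack moment is J9 ((0, 2, 0) needed, (3, 2, 0) free — a requested resource with nothing to spare).
Walking it through:
  pool = (3, 2, 0)
  J9: need (0, 2, 0) fits (3, 2, 0); releases (1, 1, 0), pool now (4, 3, 0)
  J6: need (3, 1, 0) fits (4, 3, 0); releases (3, 3, 1), pool now (7, 6, 1)
  J5: need (4, 3, 0) fits (7, 6, 1); releases (0, 2, 2), pool now (7, 8, 3)
  J2: need (5, 3, 3) fits (7, 8, 3); releases (2, 1, 0), pool now (9, 9, 3)
  J7: need (9, 8, 0) fits (9, 9, 3); releases (2, 3, 2), pool now (11, 12, 5)
  J1: need (11, 9, 5) fits (11, 12, 5); releases (1, 3, 0), pool now (12, 15, 5)


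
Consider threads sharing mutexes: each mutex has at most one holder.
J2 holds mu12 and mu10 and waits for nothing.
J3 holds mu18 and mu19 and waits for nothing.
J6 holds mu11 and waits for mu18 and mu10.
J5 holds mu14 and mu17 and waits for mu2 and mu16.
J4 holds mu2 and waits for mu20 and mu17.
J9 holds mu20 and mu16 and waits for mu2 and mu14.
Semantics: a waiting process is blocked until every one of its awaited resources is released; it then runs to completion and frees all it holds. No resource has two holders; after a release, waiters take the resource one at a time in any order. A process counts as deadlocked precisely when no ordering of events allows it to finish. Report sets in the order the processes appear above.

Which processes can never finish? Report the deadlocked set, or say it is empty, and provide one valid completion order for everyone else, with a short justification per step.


The deadlocked set is J5, J4 and J9.
Key observation: the loop J5 -> J4 -> J5 blocks itself forever; J9 is caught in further circular waits.
One completion order for the rest: J2, J3, J6.
Check, step by step:
  J2: no waits; runs immediately, freeing mu12 and mu10
  J3: no waits; runs immediately, freeing mu18 and mu19
  J6: everything it awaited (mu18 and mu10) is free; runs, freeing mu11


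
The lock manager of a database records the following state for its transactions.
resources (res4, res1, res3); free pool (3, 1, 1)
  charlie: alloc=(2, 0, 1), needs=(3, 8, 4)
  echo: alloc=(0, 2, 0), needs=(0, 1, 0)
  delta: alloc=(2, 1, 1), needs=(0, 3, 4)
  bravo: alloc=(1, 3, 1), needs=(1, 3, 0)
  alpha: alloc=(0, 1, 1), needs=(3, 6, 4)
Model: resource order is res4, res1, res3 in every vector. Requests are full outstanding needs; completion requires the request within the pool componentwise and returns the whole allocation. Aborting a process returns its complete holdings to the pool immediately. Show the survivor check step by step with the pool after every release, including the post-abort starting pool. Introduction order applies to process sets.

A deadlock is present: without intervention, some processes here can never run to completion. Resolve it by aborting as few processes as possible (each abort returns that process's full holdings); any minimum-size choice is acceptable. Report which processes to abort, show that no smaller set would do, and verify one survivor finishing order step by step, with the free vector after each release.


The answer: abort charlie and alpha.
Key observation: delta was stuck for good until charlie and alpha gave back (2, 1, 2); in the order shown it finishes at step 3.
No one abort is enough; case by case: charlie alone leaves delta blocked (short on res3); echo alone leaves charlie blocked (short on res1 and res3); delta alone leaves charlie blocked (short on res1 and res3); bravo alone leaves charlie blocked (short on res1 and res3); alpha alone leaves charlie blocked (short on res1 and res3).
One survivor order: echo, bravo, delta. Step-by-step check (post-abort pool first):
  pool = (5, 2, 3)
  run echo (needs (0, 1, 0), free (5, 2, 3)); after release of (0, 2, 0) the pool is (5, 4, 3)
  run bravo (needs (1, 3, 0), free (5, 4, 3)); after release of (1, 3, 1) the pool is (6, 7, 4)
  run delta (needs (0, 3, 4), free (6, 7, 4)); after release of (2, 1, 1) the pool is (8, 8, 5)


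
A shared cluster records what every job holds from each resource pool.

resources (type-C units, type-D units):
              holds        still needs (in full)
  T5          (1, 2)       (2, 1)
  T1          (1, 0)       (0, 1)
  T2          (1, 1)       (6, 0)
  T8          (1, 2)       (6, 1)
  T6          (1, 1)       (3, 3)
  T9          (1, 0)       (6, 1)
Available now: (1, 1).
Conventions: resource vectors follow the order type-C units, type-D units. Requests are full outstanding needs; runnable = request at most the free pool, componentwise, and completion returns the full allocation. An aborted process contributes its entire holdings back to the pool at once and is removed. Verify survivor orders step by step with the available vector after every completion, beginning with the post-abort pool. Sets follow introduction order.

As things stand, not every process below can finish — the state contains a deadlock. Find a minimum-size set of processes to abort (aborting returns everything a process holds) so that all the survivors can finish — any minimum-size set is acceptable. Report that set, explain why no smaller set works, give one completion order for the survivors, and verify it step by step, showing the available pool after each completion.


Abort T2 and T8.
Key observation: the deadlocked T9 becomes finishable only because T2 and T8 released (2, 3); it completes at step 4 below.
Minimality, checking each single-abort alternative: T5 alone leaves T2 blocked (short on type-C units); T1 alone leaves T2 blocked (short on type-C units); T2 alone leaves T8 blocked (short on type-C units); T8 alone leaves T2 blocked (short on type-C units); T6 alone leaves T2 blocked (short on type-C units); T9 alone leaves T2 blocked (short on type-C units).
Survivors finish in the order: T5, T1, T6, T9. Check, step by step (pool after the aborts first):
  pool = (3, 4)
  T5 needs (2, 1) <= (3, 4) -> finishes; pool += (1, 2) = (4, 6)
  T1 needs (0, 1) <= (4, 6) -> finishes; pool += (1, 0) = (5, 6)
  T6 needs (3, 3) <= (5, 6) -> finishes; pool += (1, 1) = (6, 7)
  T9 needs (6, 1) <= (6, 7) -> finishes; pool += (1, 0) = (7, 7)


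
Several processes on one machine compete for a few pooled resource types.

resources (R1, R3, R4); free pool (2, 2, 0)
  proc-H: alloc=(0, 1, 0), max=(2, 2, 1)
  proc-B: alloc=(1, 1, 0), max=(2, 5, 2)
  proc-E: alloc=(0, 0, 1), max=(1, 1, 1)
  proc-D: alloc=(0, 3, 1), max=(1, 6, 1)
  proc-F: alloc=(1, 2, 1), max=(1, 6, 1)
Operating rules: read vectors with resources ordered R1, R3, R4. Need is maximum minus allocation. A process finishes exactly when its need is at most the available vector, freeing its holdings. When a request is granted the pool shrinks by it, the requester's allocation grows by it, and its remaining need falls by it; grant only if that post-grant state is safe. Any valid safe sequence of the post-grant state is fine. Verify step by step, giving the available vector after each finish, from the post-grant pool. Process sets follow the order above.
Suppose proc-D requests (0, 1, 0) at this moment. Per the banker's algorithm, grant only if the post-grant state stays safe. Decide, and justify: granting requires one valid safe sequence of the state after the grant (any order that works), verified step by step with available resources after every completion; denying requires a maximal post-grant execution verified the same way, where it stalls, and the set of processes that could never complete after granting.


GRANT. The post-grant state is safe; one safe sequence: proc-E, proc-H, proc-D, proc-B, proc-F.
Key observation: with (2, 1, 0) left after the transfer, proc-E can run at once — the state stays safe.
Step-by-step check of the post-grant state:
  pool = (2, 1, 0)
  run proc-E (needs (1, 1, 0), free (2, 1, 0)); after release of (0, 0, 1) the pool is (2, 1, 1)
  run proc-H (needs (2, 1, 1), free (2, 1, 1)); after release of (0, 1, 0) the pool is (2, 2, 1)
  run proc-D (needs (1, 2, 0), free (2, 2, 1)); after release of (0, 4, 1) the pool is (2, 6, 2)
  run proc-B (needs (1, 4, 2), free (2, 6, 2)); after release of (1, 1, 0) the pool is (3, 7, 2)
  run proc-F (needs (0, 4, 0), free (3, 7, 2)); after release of (1, 2, 1) the pool is (4, 9, 3)


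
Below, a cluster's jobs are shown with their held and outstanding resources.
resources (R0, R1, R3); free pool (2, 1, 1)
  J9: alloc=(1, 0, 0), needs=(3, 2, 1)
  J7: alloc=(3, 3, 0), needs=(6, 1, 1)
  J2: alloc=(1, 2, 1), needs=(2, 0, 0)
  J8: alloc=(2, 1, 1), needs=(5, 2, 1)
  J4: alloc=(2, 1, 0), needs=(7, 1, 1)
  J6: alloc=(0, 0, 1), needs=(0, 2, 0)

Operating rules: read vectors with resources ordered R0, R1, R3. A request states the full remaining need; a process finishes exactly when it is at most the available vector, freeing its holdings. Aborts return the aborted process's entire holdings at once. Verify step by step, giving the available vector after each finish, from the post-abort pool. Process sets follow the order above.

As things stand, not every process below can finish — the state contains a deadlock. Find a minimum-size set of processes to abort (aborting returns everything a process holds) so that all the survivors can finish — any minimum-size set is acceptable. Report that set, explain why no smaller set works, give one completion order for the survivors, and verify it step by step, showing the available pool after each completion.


Minimum abort set: J7.
Key observation: J8 was stuck for good until J7 gave back (3, 3, 0); in the order shown it finishes at step 2.
Minimality: the empty abort set fails — the state is deadlocked as it stands.
The survivors complete as J9, J8, J6, J2, J4. Check, step by step (starting from the post-abort pool):
  pool = (5, 4, 1)
  J9: need (3, 2, 1) fits (5, 4, 1); releases (1, 0, 0), pool now (6, 4, 1)
  J8: need (5, 2, 1) fits (6, 4, 1); releases (2, 1, 1), pool now (8, 5, 2)
  J6: need (0, 2, 0) fits (8, 5, 2); releases (0, 0, 1), pool now (8, 5, 3)
  J2: need (2, 0, 0) fits (8, 5, 3); releases (1, 2, 1), pool now (9, 7, 4)
  J4: need (7, 1, 1) fits (9, 7, 4); releases (2, 1, 0), pool now (11, 8, 4)


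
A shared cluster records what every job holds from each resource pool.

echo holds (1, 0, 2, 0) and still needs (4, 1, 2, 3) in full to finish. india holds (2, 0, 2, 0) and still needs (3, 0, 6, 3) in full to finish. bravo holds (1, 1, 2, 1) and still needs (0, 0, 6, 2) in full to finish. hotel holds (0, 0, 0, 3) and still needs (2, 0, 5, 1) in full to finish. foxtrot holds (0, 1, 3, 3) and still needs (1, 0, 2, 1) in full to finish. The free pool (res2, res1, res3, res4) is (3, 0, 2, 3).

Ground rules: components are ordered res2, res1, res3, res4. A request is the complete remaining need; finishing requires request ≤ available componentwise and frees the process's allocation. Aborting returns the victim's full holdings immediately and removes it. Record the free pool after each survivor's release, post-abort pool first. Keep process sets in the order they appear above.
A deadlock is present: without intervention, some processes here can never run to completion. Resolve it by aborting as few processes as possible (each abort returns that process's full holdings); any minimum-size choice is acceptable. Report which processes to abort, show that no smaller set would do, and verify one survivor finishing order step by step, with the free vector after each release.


The answer: abort bravo.
Key observation: india could never have finished before the abort; with (1, 1, 2, 1) returned by bravo, it fits at step 2.
Why nothing smaller works: aborting no one leaves the state deadlocked as given.
The survivors complete as foxtrot, india, echo, hotel. Step-by-step check (starting from the post-abort pool):
  pool = (4, 1, 4, 4)
  run foxtrot (needs (1, 0, 2, 1), free (4, 1, 4, 4)); after release of (0, 1, 3, 3) the pool is (4, 2, 7, 7)
  run india (needs (3, 0, 6, 3), free (4, 2, 7, 7)); after release of (2, 0, 2, 0) the pool is (6, 2, 9, 7)
  run echo (needs (4, 1, 2, 3), free (6, 2, 9, 7)); after release of (1, 0, 2, 0) the pool is (7, 2, 11, 7)
  run hotel (needs (2, 0, 5, 1), free (7, 2, 11, 7)); after release of (0, 0, 0, 3) the pool is (7, 2, 11, 10)


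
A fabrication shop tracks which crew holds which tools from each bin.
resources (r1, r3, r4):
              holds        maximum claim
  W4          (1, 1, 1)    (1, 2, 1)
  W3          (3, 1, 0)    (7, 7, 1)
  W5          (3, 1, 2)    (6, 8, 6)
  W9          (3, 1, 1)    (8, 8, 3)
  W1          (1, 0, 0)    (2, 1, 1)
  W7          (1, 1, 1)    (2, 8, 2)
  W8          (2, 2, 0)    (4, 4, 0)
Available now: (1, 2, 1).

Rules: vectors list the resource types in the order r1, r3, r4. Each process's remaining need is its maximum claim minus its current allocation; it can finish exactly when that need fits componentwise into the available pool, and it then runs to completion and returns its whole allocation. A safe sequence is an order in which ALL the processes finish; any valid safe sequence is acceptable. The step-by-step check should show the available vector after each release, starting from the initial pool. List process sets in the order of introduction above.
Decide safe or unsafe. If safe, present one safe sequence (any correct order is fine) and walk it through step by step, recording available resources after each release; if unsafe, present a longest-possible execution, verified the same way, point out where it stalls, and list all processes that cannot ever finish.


UNSAFE — no complete ordering exists.
Key observation: after W1, W8, W4 complete, (5, 5, 2) is the best the pool ever gets, yet each leftover process wants more r3.
A maximal execution: W1, W8, W4 — then nothing else fits. Verifying each step:
  pool = (1, 2, 1)
  W1 needs (1, 1, 1) <= (1, 2, 1) -> finishes; pool += (1, 0, 0) = (2, 2, 1)
  W8 needs (2, 2, 0) <= (2, 2, 1) -> finishes; pool += (2, 2, 0) = (4, 4, 1)
  W4 needs (0, 1, 0) <= (4, 4, 1) -> finishes; pool += (1, 1, 1) = (5, 5, 2)
  W3 still needs (4, 6, 1) but only (5, 5, 2) is free — short on r3
  W5 still needs (3, 7, 4) but only (5, 5, 2) is free — short on r3 and r4
  W9 still needs (5, 7, 2) but only (5, 5, 2) is free — short on r3
  W7 still needs (1, 7, 1) but only (5, 5, 2) is free — short on r3
Never able to finish: W3, W5, W9 and W7.


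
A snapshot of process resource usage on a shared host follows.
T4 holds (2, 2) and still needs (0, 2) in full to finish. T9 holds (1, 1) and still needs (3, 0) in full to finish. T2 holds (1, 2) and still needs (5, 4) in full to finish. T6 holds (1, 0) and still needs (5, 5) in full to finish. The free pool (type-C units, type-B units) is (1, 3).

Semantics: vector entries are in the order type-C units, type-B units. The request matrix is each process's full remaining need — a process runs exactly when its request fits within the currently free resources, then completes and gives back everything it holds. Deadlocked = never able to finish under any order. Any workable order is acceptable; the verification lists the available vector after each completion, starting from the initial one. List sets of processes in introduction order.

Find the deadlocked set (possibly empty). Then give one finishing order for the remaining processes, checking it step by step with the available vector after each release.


The deadlocked set is T2 and T6.
Key observation: the wall is type-C units: completing T4, T9 brings the pool only to (4, 6), and all the rest need more.
One completion order for the rest: T4, T9. Check, step by step:
  pool = (1, 3)
  run T4 (needs (0, 2), free (1, 3)); after release of (2, 2) the pool is (3, 5)
  run T9 (needs (3, 0), free (3, 5)); after release of (1, 1) the pool is (4, 6)
None of the blocked processes ever fits:
  T2 still needs (5, 4) but only (4, 6) is free — short on type-C units
  T6 still needs (5, 5) but only (4, 6) is free — short on type-C units


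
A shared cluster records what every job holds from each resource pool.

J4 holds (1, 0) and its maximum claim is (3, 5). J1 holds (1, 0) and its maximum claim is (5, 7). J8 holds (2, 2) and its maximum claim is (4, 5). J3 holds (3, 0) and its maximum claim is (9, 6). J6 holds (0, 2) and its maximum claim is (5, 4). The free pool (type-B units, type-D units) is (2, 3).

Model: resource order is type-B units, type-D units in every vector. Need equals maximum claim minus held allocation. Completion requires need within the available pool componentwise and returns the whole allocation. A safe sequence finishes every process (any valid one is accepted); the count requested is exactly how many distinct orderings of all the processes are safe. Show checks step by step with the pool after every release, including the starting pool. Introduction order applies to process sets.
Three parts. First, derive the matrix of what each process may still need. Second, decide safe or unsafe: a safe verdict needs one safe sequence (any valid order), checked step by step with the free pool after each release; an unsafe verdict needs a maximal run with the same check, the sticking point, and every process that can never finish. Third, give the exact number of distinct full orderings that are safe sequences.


(1) Need matrix, components ordered type-B units, type-D units:
  J4: (2, 5)
  J1: (4, 7)
  J8: (2, 3)
  J3: (6, 6)
  J6: (5, 2)
(2) SAFE — a valid safe sequence is J8, J4, J6, J1, J3.
Key observation: the order's first zero-slack moment is J8 ((2, 3) needed, (2, 3) free — a requested resource with nothing to spare).
Walking it through:
  pool = (2, 3)
  J8 needs (2, 3) <= (2, 3) -> finishes; pool += (2, 2) = (4, 5)
  J4 needs (2, 5) <= (4, 5) -> finishes; pool += (1, 0) = (5, 5)
  J6 needs (5, 2) <= (5, 5) -> finishes; pool += (0, 2) = (5, 7)
  J1 needs (4, 7) <= (5, 7) -> finishes; pool += (1, 0) = (6, 7)
  J3 needs (6, 6) <= (6, 7) -> finishes; pool += (3, 0) = (9, 7)
(3) The exact count: 1 of the possible complete orderings is a safe sequence.


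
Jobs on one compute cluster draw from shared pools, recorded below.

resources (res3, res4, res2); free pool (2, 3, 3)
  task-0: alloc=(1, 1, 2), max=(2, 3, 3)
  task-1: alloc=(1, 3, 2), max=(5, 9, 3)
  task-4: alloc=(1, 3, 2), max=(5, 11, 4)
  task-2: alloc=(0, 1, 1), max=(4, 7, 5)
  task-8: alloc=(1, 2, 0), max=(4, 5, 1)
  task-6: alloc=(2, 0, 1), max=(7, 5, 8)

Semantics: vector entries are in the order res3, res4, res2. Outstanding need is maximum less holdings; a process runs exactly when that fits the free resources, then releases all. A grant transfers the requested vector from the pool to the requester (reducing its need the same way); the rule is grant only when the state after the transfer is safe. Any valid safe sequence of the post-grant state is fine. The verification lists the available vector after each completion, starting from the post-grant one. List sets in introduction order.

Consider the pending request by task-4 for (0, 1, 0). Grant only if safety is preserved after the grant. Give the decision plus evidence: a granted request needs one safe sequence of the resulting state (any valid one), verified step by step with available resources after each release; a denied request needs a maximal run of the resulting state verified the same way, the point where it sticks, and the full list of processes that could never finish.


DENY: after the grant no complete ordering would exist.
Key observation: after task-0, task-8 the pool peaks at (4, 5, 5), and each blocked process is short somewhere: task-1 on res4; task-4 on res4; task-2 on res4; task-6 on res3, res2.
On the post-grant state, task-0, task-8 is a maximal run — nothing extends it. Verifying each step:
  pool = (2, 2, 3)
  task-0 needs (1, 2, 1) <= (2, 2, 3) -> finishes; pool += (1, 1, 2) = (3, 3, 5)
  task-8 needs (3, 3, 1) <= (3, 3, 5) -> finishes; pool += (1, 2, 0) = (4, 5, 5)
  task-1 still needs (4, 6, 1) but only (4, 5, 5) is free — short on res4
  task-4 still needs (4, 7, 2) but only (4, 5, 5) is free — short on res4
  task-2 still needs (4, 6, 4) but only (4, 5, 5) is free — short on res4
  task-6 still needs (5, 5, 7) but only (4, 5, 5) is free — short on res3 and res2
Post-grant, the permanently blocked set is task-1, task-4, task-2 and task-6.


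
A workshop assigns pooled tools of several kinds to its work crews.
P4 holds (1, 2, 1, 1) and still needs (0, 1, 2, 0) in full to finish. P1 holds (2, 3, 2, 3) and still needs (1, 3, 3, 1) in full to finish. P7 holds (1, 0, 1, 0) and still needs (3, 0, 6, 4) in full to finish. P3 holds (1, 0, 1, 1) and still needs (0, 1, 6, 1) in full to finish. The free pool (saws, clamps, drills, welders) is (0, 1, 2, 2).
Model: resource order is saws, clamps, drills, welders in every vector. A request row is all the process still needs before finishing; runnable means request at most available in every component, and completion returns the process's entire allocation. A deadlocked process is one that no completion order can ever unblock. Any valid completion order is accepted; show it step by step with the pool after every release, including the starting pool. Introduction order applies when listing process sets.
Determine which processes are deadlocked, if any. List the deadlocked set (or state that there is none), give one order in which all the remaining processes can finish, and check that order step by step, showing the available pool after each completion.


Deadlocked set: P7 and P3.
Key observation: the pool after P4, P1 is (3, 6, 5, 6); every surviving request exceeds it in drills, so progress ends there.
The rest can finish in the order P4, P1. Step-by-step check:
  pool = (0, 1, 2, 2)
  P4 needs (0, 1, 2, 0) <= (0, 1, 2, 2) -> finishes; pool += (1, 2, 1, 1) = (1, 3, 3, 3)
  P1 needs (1, 3, 3, 1) <= (1, 3, 3, 3) -> finishes; pool += (2, 3, 2, 3) = (3, 6, 5, 6)
The blocked processes can never fit:
  P7 still needs (3, 0, 6, 4) but only (3, 6, 5, 6) is free — short on drills
  P3 still needs (0, 1, 6, 1) but only (3, 6, 5, 6) is free — short on drills


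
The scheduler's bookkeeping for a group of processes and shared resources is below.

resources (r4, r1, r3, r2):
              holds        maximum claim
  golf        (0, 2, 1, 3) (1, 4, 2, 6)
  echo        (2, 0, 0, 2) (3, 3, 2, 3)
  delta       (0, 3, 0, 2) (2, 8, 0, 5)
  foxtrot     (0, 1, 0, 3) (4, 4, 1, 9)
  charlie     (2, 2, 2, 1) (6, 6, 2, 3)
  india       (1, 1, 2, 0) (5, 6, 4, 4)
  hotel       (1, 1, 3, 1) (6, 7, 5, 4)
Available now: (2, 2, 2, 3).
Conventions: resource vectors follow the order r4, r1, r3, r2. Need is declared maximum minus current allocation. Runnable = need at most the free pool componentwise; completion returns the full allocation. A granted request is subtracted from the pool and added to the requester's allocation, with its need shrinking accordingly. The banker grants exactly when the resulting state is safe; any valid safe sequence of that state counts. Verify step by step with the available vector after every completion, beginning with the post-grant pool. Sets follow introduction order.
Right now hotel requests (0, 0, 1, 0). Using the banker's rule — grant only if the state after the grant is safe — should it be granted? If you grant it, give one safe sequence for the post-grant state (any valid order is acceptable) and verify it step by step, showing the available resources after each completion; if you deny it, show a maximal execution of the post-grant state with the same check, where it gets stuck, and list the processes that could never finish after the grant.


GRANT: granting preserves safety; a valid post-grant sequence is golf, echo, charlie, delta, india, foxtrot, hotel.
Key observation: after the grant the pool drops to (2, 2, 1, 3), which still lets golf finish first and unwind the rest.
Verifying the post-grant state step by step:
  pool = (2, 2, 1, 3)
  run golf (needs (1, 2, 1, 3), free (2, 2, 1, 3)); after release of (0, 2, 1, 3) the pool is (2, 4, 2, 6)
  run echo (needs (1, 3, 2, 1), free (2, 4, 2, 6)); after release of (2, 0, 0, 2) the pool is (4, 4, 2, 8)
  run charlie (needs (4, 4, 0, 2), free (4, 4, 2, 8)); after release of (2, 2, 2, 1) the pool is (6, 6, 4, 9)
  run delta (needs (2, 5, 0, 3), free (6, 6, 4, 9)); after release of (0, 3, 0, 2) the pool is (6, 9, 4, 11)
  run india (needs (4, 5, 2, 4), free (6, 9, 4, 11)); after release of (1, 1, 2, 0) the pool is (7, 10, 6, 11)
  run foxtrot (needs (4, 3, 1, 6), free (7, 10, 6, 11)); after release of (0, 1, 0, 3) the pool is (7, 11, 6, 14)
  run hotel (needs (5, 6, 1, 3), free (7, 11, 6, 14)); after release of (1, 1, 4, 1) the pool is (8, 12, 10, 15)


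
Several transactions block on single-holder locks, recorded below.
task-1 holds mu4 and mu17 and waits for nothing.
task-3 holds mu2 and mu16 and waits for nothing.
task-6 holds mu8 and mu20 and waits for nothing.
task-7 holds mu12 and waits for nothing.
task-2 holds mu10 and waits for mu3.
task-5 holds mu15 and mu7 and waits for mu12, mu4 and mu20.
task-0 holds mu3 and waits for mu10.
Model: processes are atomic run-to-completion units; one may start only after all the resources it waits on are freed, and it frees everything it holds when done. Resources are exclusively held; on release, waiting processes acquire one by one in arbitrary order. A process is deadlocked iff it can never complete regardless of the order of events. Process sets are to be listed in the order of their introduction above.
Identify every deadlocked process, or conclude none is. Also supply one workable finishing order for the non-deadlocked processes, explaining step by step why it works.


Deadlocked set: task-2 and task-0.
Key observation: nobody on the ring task-2 -> task-0 -> task-2 can start until another member finishes, which never happens; no other process is dragged down with it.
The rest can finish in the order task-1, task-3, task-7, task-6, task-5.
Check, step by step:
  task-1: no waits; runs immediately, freeing mu4 and mu17
  task-3: no waits; runs immediately, freeing mu2 and mu16
  task-7: no waits; runs immediately, freeing mu12
  task-6: no waits; runs immediately, freeing mu8 and mu20
  task-5 waits on mu12, mu4 and mu20 — all released -> runs and releases mu15 and mu7


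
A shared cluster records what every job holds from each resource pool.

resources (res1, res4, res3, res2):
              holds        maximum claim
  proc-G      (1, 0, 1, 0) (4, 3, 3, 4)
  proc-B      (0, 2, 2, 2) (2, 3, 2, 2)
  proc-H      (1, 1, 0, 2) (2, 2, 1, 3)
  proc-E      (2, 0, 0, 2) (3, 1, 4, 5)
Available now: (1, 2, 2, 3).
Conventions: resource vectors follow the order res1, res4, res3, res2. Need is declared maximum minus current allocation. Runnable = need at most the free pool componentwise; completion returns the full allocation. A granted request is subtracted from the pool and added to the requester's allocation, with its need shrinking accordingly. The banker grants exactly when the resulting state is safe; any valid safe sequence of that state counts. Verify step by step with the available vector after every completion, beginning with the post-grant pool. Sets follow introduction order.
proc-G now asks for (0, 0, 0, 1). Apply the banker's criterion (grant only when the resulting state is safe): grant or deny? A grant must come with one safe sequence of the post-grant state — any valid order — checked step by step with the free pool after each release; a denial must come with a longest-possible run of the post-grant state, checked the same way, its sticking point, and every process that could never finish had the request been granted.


GRANT — the state after the grant stays safe, e.g. via proc-H, proc-B, proc-E, proc-G.
Key observation: the grant leaves (1, 2, 2, 2) free — enough for proc-H, whose release restarts the cascade.
Verifying the post-grant state step by step:
  pool = (1, 2, 2, 2)
  proc-H: need (1, 1, 1, 1) fits (1, 2, 2, 2); releases (1, 1, 0, 2), pool now (2, 3, 2, 4)
  proc-B: need (2, 1, 0, 0) fits (2, 3, 2, 4); releases (0, 2, 2, 2), pool now (2, 5, 4, 6)
  proc-E: need (1, 1, 4, 3) fits (2, 5, 4, 6); releases (2, 0, 0, 2), pool now (4, 5, 4, 8)
  proc-G: need (3, 3, 2, 3) fits (4, 5, 4, 8); releases (1, 0, 1, 1), pool now (5, 5, 5, 9)


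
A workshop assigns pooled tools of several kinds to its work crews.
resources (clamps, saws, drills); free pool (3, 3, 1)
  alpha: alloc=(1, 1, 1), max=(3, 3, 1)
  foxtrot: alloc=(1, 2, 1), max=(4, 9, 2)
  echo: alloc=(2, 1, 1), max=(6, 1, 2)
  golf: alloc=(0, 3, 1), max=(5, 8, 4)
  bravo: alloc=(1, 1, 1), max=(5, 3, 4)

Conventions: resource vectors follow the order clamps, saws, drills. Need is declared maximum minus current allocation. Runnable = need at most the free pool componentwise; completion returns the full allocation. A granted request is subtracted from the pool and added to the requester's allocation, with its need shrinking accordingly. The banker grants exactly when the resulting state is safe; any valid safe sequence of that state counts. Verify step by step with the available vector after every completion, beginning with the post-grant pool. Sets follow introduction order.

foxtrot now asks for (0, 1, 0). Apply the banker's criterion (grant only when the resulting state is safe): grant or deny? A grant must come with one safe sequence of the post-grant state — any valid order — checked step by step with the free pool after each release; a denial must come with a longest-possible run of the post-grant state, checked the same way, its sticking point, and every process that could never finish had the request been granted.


GRANT — the state after the grant stays safe, e.g. via alpha, echo, bravo, golf, foxtrot.
Key observation: after the grant the pool drops to (3, 2, 1), which still lets alpha finish first and unwind the rest.
Verifying the post-grant state step by step:
  pool = (3, 2, 1)
  run alpha (needs (2, 2, 0), free (3, 2, 1)); after release of (1, 1, 1) the pool is (4, 3, 2)
  run echo (needs (4, 0, 1), free (4, 3, 2)); after release of (2, 1, 1) the pool is (6, 4, 3)
  run bravo (needs (4, 2, 3), free (6, 4, 3)); after release of (1, 1, 1) the pool is (7, 5, 4)
  run golf (needs (5, 5, 3), free (7, 5, 4)); after release of (0, 3, 1) the pool is (7, 8, 5)
  run foxtrot (needs (3, 6, 1), free (7, 8, 5)); after release of (1, 3, 1) the pool is (8, 11, 6)


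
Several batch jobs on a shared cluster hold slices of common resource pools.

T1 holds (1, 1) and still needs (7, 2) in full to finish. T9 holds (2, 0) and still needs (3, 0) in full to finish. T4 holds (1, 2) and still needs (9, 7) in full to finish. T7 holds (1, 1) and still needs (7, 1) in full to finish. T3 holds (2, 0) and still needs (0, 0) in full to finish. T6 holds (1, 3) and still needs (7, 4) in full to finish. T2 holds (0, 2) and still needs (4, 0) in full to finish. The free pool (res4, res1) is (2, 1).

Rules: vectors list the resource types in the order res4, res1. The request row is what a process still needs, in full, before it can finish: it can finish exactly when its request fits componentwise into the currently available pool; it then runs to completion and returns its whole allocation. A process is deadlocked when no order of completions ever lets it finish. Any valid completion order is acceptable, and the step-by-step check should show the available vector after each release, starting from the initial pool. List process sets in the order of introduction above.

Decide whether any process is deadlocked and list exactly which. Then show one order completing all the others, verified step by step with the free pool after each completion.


Deadlocked: T1, T4, T7 and T6.
Key observation: after T3, T9, T2 complete, (6, 3) is the best the pool ever gets, yet each leftover process wants more res4.
One completion order for the rest: T3, T9, T2. Verifying each step:
  pool = (2, 1)
  T3 needs (0, 0) <= (2, 1) -> finishes; pool += (2, 0) = (4, 1)
  T9 needs (3, 0) <= (4, 1) -> finishes; pool += (2, 0) = (6, 1)
  T2 needs (4, 0) <= (6, 1) -> finishes; pool += (0, 2) = (6, 3)
The stuck group stays short no matter what:
  blocked: T1 wants (7, 2), pool (6, 3) — not enough res4
  blocked: T4 wants (9, 7), pool (6, 3) — not enough res4 and res1
  blocked: T7 wants (7, 1), pool (6, 3) — not enough res4
  blocked: T6 wants (7, 4), pool (6, 3) — not enough res4 and res1
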